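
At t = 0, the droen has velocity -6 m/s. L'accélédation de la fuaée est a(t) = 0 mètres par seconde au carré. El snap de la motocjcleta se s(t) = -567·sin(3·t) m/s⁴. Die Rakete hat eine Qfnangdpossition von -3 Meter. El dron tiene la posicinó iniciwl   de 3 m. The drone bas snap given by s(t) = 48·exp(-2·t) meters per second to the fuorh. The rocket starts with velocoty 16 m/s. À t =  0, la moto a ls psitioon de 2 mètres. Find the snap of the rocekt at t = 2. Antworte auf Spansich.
Partiendo de la aceleración a(t) = 0, tomamos 2 derivadas. Tomando d/dt de a(t), encontramos j(t) = 0. Derivando la sacudida, obtenemos el snap: s(t) = 0. Usando s(t) = 0 y sustituyendo t = 2, encontramos s = 0.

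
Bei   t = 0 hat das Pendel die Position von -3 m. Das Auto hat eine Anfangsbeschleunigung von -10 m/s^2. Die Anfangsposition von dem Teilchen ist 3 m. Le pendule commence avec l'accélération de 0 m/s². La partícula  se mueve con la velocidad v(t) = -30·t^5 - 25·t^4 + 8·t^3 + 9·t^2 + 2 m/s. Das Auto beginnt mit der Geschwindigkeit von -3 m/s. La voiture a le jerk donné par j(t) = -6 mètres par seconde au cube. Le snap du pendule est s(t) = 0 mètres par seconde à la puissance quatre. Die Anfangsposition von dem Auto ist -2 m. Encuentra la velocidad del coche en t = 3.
Partiendo de la sacudida j(t) = -6, tomamos 2 antiderivadas. La integral de la sacudida es la aceleración. Usando a(0) = -10, obtenemos a(t) = -6·t - 10. La antiderivada de la aceleración es la velocidad. Usando v(0) = -3, obtenemos v(t) = -3·t^2 - 10·t - 3. De la ecuación de la velocidad v(t) = -3·t^2 - 10·t - 3, sustituimos t = 3 para obtener v = -60.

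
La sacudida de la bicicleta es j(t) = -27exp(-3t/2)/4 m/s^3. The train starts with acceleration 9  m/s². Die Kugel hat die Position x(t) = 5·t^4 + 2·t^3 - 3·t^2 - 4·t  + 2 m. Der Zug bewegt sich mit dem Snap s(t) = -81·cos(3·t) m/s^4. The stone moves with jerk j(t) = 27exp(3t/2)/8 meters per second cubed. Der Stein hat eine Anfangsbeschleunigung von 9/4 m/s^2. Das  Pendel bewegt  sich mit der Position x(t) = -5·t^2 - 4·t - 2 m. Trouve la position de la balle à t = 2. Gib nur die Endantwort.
La réponse est 78.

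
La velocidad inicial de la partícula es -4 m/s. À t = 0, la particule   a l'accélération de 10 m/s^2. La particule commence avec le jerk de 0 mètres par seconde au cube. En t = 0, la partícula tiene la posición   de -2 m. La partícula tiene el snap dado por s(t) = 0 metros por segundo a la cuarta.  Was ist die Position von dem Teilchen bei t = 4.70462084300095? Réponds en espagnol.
Partiendo del snap s(t) = 0, tomamos 4 antiderivadas. La antiderivada del snap, con j(0) = 0, da la sacudida: j(t) = 0. La integral de la sacudida, con a(0) = 10, da la aceleración: a(t) = 10. Integrando la aceleración y usando la condición inicial v(0) = -4, obtenemos v(t) = 10·t - 4. Integrando la velocidad y usando la condición inicial x(0) = -2, obtenemos x(t) = 5·t^2 - 4·t - 2. De la ecuación de la posición x(t) = 5·t^2 - 4·t - 2, sustituimos t = 4.70462084300095 para obtener x = 89.8488030099911.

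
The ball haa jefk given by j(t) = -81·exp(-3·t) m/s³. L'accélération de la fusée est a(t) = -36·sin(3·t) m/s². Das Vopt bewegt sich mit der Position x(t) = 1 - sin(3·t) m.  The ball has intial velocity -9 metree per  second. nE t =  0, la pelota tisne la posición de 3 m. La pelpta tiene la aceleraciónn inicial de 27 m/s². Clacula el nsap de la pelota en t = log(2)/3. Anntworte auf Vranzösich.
Nous devons dériver notre équation du jerk j(t) = -81·exp(-3·t) 1 fois. La dérivée du jerk donne le snap: s(t) = 243·exp(-3·t). Nous avons le snap s(t) = 243·exp(-3·t). En substituant t = log(2)/3: s(log(2)/3) = 243/2.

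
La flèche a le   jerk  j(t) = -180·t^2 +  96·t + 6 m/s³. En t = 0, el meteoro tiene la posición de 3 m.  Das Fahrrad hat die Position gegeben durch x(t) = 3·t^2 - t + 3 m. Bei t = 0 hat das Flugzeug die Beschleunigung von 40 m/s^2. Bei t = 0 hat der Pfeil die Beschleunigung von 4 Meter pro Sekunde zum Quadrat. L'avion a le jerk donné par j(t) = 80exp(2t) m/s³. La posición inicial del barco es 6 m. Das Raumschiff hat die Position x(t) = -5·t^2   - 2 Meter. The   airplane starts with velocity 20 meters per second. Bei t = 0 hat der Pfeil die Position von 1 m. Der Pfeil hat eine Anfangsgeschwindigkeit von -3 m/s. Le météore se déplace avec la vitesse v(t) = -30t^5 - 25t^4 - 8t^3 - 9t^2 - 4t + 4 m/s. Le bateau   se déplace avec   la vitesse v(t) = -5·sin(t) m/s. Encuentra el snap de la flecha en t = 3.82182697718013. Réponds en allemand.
Ausgehend von dem Ruck j(t) = -180·t^2 + 96·t + 6, nehmen wir 1 Ableitung. Die Ableitung von dem Ruck ergibt den Snap: s(t) = 96 - 360·t. Mit s(t) = 96 - 360·t und Einsetzen von t = 3.82182697718013, finden wir s = -1279.85771178485.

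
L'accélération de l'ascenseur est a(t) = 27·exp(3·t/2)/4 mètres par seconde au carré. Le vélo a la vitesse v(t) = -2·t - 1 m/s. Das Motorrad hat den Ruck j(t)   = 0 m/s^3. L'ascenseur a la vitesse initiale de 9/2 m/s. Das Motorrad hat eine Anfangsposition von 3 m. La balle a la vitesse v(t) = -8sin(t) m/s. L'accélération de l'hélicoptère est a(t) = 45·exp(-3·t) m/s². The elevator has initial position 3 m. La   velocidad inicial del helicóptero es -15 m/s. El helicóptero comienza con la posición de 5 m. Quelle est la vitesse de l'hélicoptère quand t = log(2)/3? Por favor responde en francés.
En partant de l'accélération a(t) = 45·exp(-3·t), nous prenons 1 intégrale. L'intégrale de l'accélération est la vitesse. En utilisant v(0) = -15, nous obtenons v(t) = -15·exp(-3·t). Nous avons la vitesse v(t) = -15·exp(-3·t). En substituant t = log(2)/3: v(log(2)/3) = -15/2.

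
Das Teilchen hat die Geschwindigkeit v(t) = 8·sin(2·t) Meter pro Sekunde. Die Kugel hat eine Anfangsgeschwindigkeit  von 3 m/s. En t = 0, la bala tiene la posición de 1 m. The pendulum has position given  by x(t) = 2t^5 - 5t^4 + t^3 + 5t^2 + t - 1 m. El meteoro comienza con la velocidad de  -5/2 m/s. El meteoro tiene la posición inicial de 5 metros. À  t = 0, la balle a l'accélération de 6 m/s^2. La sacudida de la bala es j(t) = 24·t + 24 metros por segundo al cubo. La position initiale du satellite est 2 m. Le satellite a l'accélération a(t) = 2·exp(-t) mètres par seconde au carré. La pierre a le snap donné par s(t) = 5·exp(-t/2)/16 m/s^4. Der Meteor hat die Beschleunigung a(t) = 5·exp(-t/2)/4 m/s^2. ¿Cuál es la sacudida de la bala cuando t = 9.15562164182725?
De la ecuación de la sacudida j(t) = 24·t + 24, sustituimos t = 9.15562164182725 para obtener j = 243.734919403854.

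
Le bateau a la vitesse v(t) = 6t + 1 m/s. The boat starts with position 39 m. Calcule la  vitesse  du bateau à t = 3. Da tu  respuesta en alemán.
Mit v(t) = 6·t + 1 und Einsetzen von t = 3, finden wir v = 19.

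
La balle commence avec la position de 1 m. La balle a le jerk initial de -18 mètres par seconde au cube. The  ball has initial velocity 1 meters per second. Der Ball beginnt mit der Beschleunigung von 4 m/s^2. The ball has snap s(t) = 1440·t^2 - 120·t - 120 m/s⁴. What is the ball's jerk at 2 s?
We must find the antiderivative of our snap equation s(t) = 1440·t^2 - 120·t - 120 1 time. Taking ∫s(t)dt and applying j(0) = -18, we find j(t) = 480·t^3 - 60·t^2 - 120·t - 18. Using j(t) = 480·t^3 - 60·t^2 - 120·t - 18 and substituting t = 2, we find j = 3342.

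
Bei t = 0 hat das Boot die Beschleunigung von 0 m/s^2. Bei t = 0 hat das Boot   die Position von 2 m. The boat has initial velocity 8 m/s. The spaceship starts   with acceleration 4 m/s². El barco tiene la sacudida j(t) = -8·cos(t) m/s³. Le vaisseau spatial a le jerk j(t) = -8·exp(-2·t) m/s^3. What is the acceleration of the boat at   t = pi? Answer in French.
Pour résoudre ceci, nous devons prendre 1 intégrale de notre équation du jerk j(t) = -8·cos(t). La primitive du jerk est l'accélération. En utilisant a(0) = 0, nous obtenons a(t) = -8·sin(t). De l'équation de l'accélération a(t) = -8·sin(t), nous substituons t = pi pour obtenir a = 0.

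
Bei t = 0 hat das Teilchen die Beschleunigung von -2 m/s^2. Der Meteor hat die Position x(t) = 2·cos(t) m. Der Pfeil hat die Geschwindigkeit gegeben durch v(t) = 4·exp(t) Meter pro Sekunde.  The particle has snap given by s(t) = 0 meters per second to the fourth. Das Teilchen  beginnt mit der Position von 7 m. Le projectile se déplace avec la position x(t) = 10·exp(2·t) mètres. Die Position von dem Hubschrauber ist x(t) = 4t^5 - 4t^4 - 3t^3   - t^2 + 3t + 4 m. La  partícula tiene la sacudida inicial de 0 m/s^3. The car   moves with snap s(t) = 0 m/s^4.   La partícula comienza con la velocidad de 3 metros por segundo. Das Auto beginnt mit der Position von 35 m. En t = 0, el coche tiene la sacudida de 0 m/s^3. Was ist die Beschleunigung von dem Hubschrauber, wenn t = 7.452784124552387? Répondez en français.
En partant de la position x(t) = 4·t^5 - 4·t^4 - 3·t^3 - t^2 + 3·t + 4, nous prenons 2 dérivées. En prenant d/dt de x(t), nous trouvons v(t) = 20·t^4 - 16·t^3 - 9·t^2 - 2·t + 3. En dérivant la vitesse, nous obtenons l'accélération: a(t) = 80·t^3 - 48·t^2 - 18·t - 2. Nous avons l'accélération a(t) = 80·t^3 - 48·t^2 - 18·t - 2. En substituant t = 7.452784124552387: a(7.452784124552387) = 30314.3283784654.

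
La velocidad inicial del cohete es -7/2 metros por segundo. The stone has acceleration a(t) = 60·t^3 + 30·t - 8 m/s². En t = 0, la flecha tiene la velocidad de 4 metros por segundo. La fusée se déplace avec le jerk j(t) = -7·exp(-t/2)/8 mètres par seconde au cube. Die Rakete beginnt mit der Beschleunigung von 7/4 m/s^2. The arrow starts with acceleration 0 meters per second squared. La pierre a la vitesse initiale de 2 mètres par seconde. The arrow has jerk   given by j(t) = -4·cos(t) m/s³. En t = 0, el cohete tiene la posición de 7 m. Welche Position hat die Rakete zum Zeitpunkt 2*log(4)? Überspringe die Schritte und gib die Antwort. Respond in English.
The position at t = 2*log(4) is x = 7/4.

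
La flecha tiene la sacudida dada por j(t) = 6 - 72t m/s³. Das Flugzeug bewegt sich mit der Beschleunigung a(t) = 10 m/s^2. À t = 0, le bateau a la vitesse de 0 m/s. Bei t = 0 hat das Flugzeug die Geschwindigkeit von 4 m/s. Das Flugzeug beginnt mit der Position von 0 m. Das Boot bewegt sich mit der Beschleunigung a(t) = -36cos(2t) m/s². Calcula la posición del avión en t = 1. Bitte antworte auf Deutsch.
Wir müssen unsere Gleichung für die Beschleunigung a(t) = 10 2-mal integrieren. Durch Integration von der Beschleunigung und Verwendung der Anfangsbedingung v(0) = 4, erhalten wir v(t) = 10·t + 4. Das Integral von der Geschwindigkeit ist die Position. Mit x(0) = 0 erhalten wir x(t) = 5·t^2 + 4·t. Aus der Gleichung für die Position x(t) = 5·t^2 + 4·t, setzen wir t = 1 ein und erhalten x = 9.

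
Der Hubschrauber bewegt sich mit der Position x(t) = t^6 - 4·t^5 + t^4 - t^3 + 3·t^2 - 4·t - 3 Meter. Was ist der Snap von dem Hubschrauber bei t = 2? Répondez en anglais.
Starting from position x(t) = t^6 - 4·t^5 + t^4 - t^3 + 3·t^2 - 4·t - 3, we take 4 derivatives. Taking d/dt of x(t), we find v(t) = 6·t^5 - 20·t^4 + 4·t^3 - 3·t^2 + 6·t - 4. Taking d/dt of v(t), we find a(t) = 30·t^4 - 80·t^3 + 12·t^2 - 6·t + 6. Differentiating acceleration, we get jerk: j(t) = 120·t^3 - 240·t^2 + 24·t - 6. Taking d/dt of j(t), we find s(t) = 360·t^2 - 480·t + 24. We have snap s(t) = 360·t^2 - 480·t + 24. Substituting t = 2: s(2) = 504.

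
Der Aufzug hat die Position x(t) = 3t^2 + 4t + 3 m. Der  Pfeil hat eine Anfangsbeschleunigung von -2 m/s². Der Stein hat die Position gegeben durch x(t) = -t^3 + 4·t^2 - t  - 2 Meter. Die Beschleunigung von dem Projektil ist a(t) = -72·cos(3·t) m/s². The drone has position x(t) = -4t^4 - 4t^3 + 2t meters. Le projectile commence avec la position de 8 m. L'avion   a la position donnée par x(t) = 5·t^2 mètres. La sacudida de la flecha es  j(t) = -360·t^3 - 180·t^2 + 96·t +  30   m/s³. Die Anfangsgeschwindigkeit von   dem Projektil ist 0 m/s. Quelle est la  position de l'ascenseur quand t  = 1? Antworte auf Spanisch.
Tenemos la posición x(t) = 3·t^2 + 4·t + 3. Sustituyendo t = 1: x(1) = 10.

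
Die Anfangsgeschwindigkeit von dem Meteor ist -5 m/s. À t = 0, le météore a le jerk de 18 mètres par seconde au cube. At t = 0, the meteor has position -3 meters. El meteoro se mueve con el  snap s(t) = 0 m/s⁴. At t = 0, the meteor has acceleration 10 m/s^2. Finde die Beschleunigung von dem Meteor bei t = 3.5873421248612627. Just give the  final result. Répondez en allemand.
Die Antwort ist 74.5721582475027.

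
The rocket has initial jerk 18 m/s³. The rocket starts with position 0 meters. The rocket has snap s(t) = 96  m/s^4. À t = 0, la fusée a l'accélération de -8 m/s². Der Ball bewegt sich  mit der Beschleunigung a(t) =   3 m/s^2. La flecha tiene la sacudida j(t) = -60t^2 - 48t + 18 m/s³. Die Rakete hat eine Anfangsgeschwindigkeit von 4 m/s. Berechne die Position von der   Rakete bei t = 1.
Um dies zu lösen, müssen wir 4 Integrale unserer Gleichung für den Snap s(t) = 96 finden. Die Stammfunktion von dem Snap, mit j(0) = 18, ergibt den Ruck: j(t) = 96·t + 18. Mit ∫j(t)dt und Anwendung von a(0) = -8, finden wir a(t) = 48·t^2 + 18·t - 8. Das Integral von der Beschleunigung, mit v(0) = 4, ergibt die Geschwindigkeit: v(t) = 16·t^3 + 9·t^2 - 8·t + 4. Die Stammfunktion von der Geschwindigkeit ist die Position. Mit x(0) = 0 erhalten wir x(t) = 4·t^4 + 3·t^3 - 4·t^2 + 4·t. Mit x(t) = 4·t^4 + 3·t^3 - 4·t^2 + 4·t und Einsetzen von t = 1, finden wir x = 7.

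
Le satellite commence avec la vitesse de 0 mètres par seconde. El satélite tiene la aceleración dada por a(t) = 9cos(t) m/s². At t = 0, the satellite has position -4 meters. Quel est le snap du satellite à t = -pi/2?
Pour résoudre ceci, nous devons prendre 2 dérivées de notre équation de l'accélération a(t) = 9·cos(t). La dérivée de l'accélération donne le jerk: j(t) = -9·sin(t). En dérivant le jerk, nous obtenons le snap: s(t) = -9·cos(t). Nous avons le snap s(t) = -9·cos(t). En substituant t = -pi/2: s(-pi/2) = 0.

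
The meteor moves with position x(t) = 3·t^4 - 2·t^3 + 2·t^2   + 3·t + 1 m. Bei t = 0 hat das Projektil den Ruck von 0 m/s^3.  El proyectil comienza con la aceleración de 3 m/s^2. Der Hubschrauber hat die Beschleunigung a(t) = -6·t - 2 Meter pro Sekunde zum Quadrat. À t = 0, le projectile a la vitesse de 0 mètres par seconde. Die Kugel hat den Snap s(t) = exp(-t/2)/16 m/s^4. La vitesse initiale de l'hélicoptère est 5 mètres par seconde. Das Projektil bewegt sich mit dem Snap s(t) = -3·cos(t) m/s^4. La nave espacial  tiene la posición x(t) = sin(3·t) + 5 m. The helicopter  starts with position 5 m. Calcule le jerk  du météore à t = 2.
En partant de la position x(t) = 3·t^4 - 2·t^3 + 2·t^2 + 3·t + 1, nous prenons 3 dérivées. En prenant d/dt de x(t), nous trouvons v(t) = 12·t^3 - 6·t^2 + 4·t + 3. En dérivant la vitesse, nous obtenons l'accélération: a(t) = 36·t^2 - 12·t + 4. En dérivant l'accélération, nous obtenons le jerk: j(t) = 72·t - 12. Nous avons le jerk j(t) = 72·t - 12. En substituant t = 2: j(2) = 132.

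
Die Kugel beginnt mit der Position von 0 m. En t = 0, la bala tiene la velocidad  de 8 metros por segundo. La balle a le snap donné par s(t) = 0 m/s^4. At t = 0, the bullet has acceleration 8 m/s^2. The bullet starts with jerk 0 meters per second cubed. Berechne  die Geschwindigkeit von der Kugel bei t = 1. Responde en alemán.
Um dies zu lösen, müssen wir 3 Integrale unserer Gleichung für den Snap s(t) = 0 finden. Die Stammfunktion von dem Snap ist der Ruck. Mit j(0) = 0 erhalten wir j(t) = 0. Das Integral von dem Ruck ist die Beschleunigung. Mit a(0) = 8 erhalten wir a(t) = 8. Mit ∫a(t)dt und Anwendung von v(0) = 8, finden wir v(t) = 8·t + 8. Wir haben die Geschwindigkeit v(t) = 8·t + 8. Durch Einsetzen von t = 1: v(1) = 16.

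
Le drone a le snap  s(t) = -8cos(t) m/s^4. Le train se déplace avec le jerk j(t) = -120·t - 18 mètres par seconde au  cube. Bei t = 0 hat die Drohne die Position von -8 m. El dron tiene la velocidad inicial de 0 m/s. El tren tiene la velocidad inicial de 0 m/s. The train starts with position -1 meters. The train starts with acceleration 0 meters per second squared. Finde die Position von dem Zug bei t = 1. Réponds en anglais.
Starting from jerk j(t) = -120·t - 18, we take 3 integrals. Taking ∫j(t)dt and applying a(0) = 0, we find a(t) = 6·t·(-10·t - 3). Taking ∫a(t)dt and applying v(0) = 0, we find v(t) = t^2·(-20·t - 9). The antiderivative of velocity, with x(0) = -1, gives position: x(t) = -5·t^4 - 3·t^3 - 1. We have position x(t) = -5·t^4 - 3·t^3 - 1. Substituting t = 1: x(1) = -9.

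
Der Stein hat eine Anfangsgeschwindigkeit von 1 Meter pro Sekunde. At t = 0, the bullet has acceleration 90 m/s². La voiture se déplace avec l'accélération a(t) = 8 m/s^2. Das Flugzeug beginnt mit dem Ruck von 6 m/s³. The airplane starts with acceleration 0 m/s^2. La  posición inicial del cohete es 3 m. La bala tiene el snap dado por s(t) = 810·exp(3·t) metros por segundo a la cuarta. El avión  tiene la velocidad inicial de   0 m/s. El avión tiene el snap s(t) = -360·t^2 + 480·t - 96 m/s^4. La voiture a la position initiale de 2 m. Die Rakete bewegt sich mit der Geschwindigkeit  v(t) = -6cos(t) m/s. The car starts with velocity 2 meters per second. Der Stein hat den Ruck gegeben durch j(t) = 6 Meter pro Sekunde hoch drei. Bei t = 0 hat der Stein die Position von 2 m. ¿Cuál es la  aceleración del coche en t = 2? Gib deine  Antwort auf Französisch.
Nous avons l'accélération a(t) = 8. En substituant t = 2: a(2) = 8.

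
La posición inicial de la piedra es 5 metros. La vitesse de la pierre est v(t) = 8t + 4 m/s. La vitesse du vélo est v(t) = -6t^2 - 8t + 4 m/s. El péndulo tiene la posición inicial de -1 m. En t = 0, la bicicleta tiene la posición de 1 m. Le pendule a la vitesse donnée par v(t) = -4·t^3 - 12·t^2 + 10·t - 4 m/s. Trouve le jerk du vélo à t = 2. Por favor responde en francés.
En partant de la vitesse v(t) = -6·t^2 - 8·t + 4, nous prenons 2 dérivées. En dérivant la vitesse, nous obtenons l'accélération: a(t) = -12·t - 8. En dérivant l'accélération, nous obtenons le jerk: j(t) = -12. Nous avons le jerk j(t) = -12. En substituant t = 2: j(2) = -12.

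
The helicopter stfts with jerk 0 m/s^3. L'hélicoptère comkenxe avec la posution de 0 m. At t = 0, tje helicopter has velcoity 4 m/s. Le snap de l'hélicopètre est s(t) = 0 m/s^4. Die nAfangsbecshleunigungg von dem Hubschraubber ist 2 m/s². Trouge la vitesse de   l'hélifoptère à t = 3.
Nous devons intégrer notre équation du snap s(t) = 0 3 fois. En intégrant le snap et en utilisant la condition initiale j(0) = 0, nous obtenons j(t) = 0. L'intégrale du jerk est l'accélération. En utilisant a(0) = 2, nous obtenons a(t) = 2. En prenant ∫a(t)dt et en appliquant v(0) = 4, nous trouvons v(t) = 2·t + 4. En utilisant v(t) = 2·t + 4 et en substituant t = 3, nous trouvons v = 10.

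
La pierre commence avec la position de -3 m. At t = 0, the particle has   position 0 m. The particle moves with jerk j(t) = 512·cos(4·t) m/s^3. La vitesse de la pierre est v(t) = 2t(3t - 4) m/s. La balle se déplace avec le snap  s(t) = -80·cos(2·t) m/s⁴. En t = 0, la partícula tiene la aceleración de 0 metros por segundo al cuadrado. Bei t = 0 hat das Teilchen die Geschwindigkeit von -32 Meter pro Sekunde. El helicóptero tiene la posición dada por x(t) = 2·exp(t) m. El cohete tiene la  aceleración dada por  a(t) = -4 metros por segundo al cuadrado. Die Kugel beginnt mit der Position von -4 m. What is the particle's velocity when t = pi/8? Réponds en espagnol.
Partiendo de la sacudida j(t) = 512·cos(4·t), tomamos 2 antiderivadas. Tomando ∫j(t)dt y aplicando a(0) = 0, encontramos a(t) = 128·sin(4·t). Integrando la aceleración y usando la condición inicial v(0) = -32, obtenemos v(t) = -32·cos(4·t). Usando v(t) = -32·cos(4·t) y sustituyendo t = pi/8, encontramos v = 0.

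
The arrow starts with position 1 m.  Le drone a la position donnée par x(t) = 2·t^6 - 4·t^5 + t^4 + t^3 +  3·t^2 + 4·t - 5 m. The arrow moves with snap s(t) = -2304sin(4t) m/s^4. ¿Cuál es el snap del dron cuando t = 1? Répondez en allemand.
Wir müssen unsere Gleichung für die Position x(t) = 2·t^6 - 4·t^5 + t^4 + t^3 + 3·t^2 + 4·t - 5 4-mal ableiten. Mit d/dt von x(t) finden wir v(t) = 12·t^5 - 20·t^4 + 4·t^3 + 3·t^2 + 6·t + 4. Durch Ableiten von der Geschwindigkeit erhalten wir die Beschleunigung: a(t) = 60·t^4 - 80·t^3 + 12·t^2 + 6·t + 6. Durch Ableiten von der Beschleunigung erhalten wir den Ruck: j(t) = 240·t^3 - 240·t^2 + 24·t + 6. Durch Ableiten von dem Ruck erhalten wir den Snap: s(t) = 720·t^2 - 480·t + 24. Wir haben den Snap s(t) = 720·t^2 - 480·t + 24. Durch Einsetzen von t = 1: s(1) = 264.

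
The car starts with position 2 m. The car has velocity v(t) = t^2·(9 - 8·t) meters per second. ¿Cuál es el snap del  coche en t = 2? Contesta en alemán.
Wir müssen unsere Gleichung für die Geschwindigkeit v(t) = t^2·(9 - 8·t) 3-mal ableiten. Die Ableitung von der Geschwindigkeit ergibt die Beschleunigung: a(t) = -8·t^2 + 2·t·(9 - 8·t). Mit d/dt von a(t) finden wir j(t) = 18 - 48·t. Durch Ableiten von dem Ruck erhalten wir den Snap: s(t) = -48. Mit s(t) = -48 und Einsetzen von t = 2, finden wir s = -48.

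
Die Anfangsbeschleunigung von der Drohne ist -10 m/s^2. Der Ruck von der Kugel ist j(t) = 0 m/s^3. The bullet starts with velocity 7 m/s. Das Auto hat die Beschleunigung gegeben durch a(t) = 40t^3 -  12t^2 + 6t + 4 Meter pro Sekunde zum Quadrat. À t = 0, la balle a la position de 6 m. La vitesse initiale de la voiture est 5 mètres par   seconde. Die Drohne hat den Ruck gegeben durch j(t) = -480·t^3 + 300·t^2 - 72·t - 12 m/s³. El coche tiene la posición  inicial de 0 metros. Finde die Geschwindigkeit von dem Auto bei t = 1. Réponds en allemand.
Um dies zu lösen, müssen wir 1 Stammfunktion unserer Gleichung für die Beschleunigung a(t) = 40·t^3 - 12·t^2 + 6·t + 4 finden. Durch Integration von der Beschleunigung und Verwendung der Anfangsbedingung v(0) = 5, erhalten wir v(t) = 10·t^4 - 4·t^3 + 3·t^2 + 4·t + 5. Wir haben die Geschwindigkeit v(t) = 10·t^4 - 4·t^3 + 3·t^2 + 4·t + 5. Durch Einsetzen von t = 1: v(1) = 18.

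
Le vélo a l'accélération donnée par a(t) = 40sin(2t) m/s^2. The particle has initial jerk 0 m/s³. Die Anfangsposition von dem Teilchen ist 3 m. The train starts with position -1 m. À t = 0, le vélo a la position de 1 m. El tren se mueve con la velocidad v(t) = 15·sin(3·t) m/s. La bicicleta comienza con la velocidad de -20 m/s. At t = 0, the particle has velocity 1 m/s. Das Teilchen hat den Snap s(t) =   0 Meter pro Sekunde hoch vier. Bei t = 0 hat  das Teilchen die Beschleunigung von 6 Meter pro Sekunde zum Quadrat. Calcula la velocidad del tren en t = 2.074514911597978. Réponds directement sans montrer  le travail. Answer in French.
À t = 2.074514911597978, v = -0.894078326627077.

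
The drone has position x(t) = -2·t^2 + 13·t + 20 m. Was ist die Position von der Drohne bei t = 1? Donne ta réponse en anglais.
Using x(t) = -2·t^2 + 13·t + 20 and substituting t = 1, we find x = 31.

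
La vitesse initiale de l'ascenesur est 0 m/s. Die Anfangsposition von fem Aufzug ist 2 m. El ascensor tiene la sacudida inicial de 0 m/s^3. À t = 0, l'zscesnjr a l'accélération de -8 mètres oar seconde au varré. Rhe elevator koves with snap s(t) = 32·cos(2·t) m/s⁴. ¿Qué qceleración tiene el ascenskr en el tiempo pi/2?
Partiendo del snap s(t) = 32·cos(2·t), tomamos 2 integrales. Integrando el snap y usando la condición inicial j(0) = 0, obtenemos j(t) = 16·sin(2·t). La integral de la sacudida, con a(0) = -8, da la aceleración: a(t) = -8·cos(2·t). De la ecuación de la aceleración a(t) = -8·cos(2·t), sustituimos t = pi/2 para obtener a = 8.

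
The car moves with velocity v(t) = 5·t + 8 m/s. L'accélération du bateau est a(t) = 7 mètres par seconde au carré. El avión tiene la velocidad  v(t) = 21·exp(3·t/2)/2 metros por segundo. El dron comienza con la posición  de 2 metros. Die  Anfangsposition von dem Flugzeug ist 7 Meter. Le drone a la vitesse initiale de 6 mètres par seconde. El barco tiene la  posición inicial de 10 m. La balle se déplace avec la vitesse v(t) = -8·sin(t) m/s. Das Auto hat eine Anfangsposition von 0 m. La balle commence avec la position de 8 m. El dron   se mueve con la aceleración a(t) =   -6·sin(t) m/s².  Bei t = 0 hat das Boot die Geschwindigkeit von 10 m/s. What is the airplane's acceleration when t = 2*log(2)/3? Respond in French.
Nous devons dériver notre équation de la vitesse v(t) = 21·exp(3·t/2)/2 1 fois. En prenant d/dt de v(t), nous trouvons a(t) = 63·exp(3·t/2)/4. De l'équation de l'accélération a(t) = 63·exp(3·t/2)/4, nous substituons t = 2*log(2)/3 pour obtenir a = 63/2.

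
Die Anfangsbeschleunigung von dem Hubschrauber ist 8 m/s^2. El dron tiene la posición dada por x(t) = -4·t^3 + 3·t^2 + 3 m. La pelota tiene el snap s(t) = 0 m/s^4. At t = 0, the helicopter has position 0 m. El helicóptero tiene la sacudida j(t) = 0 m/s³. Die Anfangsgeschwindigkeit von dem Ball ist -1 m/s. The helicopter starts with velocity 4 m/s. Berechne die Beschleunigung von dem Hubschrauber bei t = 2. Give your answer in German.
Ausgehend von dem Ruck j(t) = 0, nehmen wir 1 Stammfunktion. Die Stammfunktion von dem Ruck ist die Beschleunigung. Mit a(0) = 8 erhalten wir a(t) = 8. Mit a(t) = 8 und Einsetzen von t = 2, finden wir a = 8.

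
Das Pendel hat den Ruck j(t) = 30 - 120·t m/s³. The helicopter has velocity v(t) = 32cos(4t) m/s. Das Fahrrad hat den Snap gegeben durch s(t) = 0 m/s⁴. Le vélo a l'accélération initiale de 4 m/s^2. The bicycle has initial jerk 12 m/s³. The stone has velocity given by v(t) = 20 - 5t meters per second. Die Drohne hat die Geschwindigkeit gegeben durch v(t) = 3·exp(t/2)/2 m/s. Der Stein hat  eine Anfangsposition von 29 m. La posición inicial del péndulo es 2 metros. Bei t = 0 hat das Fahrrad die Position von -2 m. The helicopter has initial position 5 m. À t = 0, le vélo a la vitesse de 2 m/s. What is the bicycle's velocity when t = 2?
To find the answer, we compute 3 antiderivatives of s(t) = 0. Integrating snap and using the initial condition j(0) = 12, we get j(t) = 12. The integral of jerk is acceleration. Using a(0) = 4, we get a(t) = 12·t + 4. The integral of acceleration, with v(0) = 2, gives velocity: v(t) = 6·t^2 + 4·t + 2. Using v(t) = 6·t^2 + 4·t + 2 and substituting t = 2, we find v = 34.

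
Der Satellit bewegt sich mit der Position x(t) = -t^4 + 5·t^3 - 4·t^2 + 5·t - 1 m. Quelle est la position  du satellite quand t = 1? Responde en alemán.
Wir haben die Position x(t) = -t^4 + 5·t^3 - 4·t^2 + 5·t - 1. Durch Einsetzen von t = 1: x(1) = 4.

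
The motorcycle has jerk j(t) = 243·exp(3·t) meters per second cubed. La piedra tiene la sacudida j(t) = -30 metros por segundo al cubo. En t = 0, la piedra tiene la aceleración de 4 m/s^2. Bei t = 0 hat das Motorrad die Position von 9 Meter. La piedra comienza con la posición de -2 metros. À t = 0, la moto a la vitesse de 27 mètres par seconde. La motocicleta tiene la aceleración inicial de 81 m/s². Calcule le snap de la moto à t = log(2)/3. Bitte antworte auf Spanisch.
Para resolver esto, necesitamos tomar 1 derivada de nuestra ecuación de la sacudida j(t) = 243·exp(3·t). La derivada de la sacudida da el snap: s(t) = 729·exp(3·t). Tenemos el snap s(t) = 729·exp(3·t). Sustituyendo t = log(2)/3: s(log(2)/3) = 1458.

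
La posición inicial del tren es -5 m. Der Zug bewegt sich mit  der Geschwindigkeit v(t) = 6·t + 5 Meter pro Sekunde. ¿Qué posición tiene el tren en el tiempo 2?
Necesitamos integrar nuestra ecuación de la velocidad v(t) = 6·t + 5 1 vez. La integral de la velocidad es la posición. Usando x(0) = -5, obtenemos x(t) = 3·t^2 + 5·t - 5. Tenemos la posición x(t) = 3·t^2 + 5·t - 5. Sustituyendo t = 2: x(2) = 17.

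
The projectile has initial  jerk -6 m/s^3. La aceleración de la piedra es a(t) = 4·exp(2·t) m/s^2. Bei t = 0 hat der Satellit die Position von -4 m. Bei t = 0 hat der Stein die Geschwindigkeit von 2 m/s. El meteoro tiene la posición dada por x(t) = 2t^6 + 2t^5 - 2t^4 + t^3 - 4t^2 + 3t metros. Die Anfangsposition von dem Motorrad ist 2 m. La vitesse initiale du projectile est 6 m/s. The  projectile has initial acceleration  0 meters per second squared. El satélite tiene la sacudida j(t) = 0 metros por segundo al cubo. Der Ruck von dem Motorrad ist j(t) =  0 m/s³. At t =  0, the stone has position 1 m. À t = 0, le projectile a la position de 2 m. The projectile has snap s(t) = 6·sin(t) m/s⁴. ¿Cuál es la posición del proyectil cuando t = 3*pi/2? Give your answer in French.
Nous devons intégrer notre équation du snap s(t) = 6·sin(t) 4 fois. En prenant ∫s(t)dt et en appliquant j(0) = -6, nous trouvons j(t) = -6·cos(t). En prenant ∫j(t)dt et en appliquant a(0) = 0, nous trouvons a(t) = -6·sin(t). L'intégrale de l'accélération est la vitesse. En utilisant v(0) = 6, nous obtenons v(t) = 6·cos(t). En intégrant la vitesse et en utilisant la condition initiale x(0) = 2, nous obtenons x(t) = 6·sin(t) + 2. Nous avons la position x(t) = 6·sin(t) + 2. En substituant t = 3*pi/2: x(3*pi/2) = -4.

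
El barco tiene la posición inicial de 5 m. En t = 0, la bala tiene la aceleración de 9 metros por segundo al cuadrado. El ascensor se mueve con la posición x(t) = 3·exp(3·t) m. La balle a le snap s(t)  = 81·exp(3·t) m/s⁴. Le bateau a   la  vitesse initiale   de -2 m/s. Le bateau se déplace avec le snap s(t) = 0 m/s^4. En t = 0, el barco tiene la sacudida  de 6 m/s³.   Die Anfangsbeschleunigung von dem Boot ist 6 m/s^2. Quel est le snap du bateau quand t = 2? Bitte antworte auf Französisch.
Nous avons le snap s(t) = 0. En substituant t = 2: s(2) = 0.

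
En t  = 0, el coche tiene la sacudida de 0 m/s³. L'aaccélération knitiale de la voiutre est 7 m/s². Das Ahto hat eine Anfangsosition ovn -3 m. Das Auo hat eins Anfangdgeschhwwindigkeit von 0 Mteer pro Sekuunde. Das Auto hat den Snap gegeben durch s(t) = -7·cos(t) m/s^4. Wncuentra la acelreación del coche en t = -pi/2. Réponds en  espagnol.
Necesitamos integrar nuestra ecuación del snap s(t) = -7·cos(t) 2 veces. Integrando el snap y usando la condición inicial j(0) = 0, obtenemos j(t) = -7·sin(t). La antiderivada de la sacudida, con a(0) = 7, da la aceleración: a(t) = 7·cos(t). Tenemos la aceleración a(t) = 7·cos(t). Sustituyendo t = -pi/2: a(-pi/2) = 0.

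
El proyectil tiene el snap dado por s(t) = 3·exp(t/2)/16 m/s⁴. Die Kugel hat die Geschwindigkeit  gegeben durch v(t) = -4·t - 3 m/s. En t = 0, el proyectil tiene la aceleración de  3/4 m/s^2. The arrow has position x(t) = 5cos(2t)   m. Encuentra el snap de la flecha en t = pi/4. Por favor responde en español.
Partiendo de la posición x(t) = 5·cos(2·t), tomamos 4 derivadas. Derivando la posición, obtenemos la velocidad: v(t) = -10·sin(2·t). La derivada de la velocidad da la aceleración: a(t) = -20·cos(2·t). Derivando la aceleración, obtenemos la sacudida: j(t) = 40·sin(2·t). Tomando d/dt de j(t), encontramos s(t) = 80·cos(2·t). Usando s(t) = 80·cos(2·t) y sustituyendo t = pi/4, encontramos s = 0.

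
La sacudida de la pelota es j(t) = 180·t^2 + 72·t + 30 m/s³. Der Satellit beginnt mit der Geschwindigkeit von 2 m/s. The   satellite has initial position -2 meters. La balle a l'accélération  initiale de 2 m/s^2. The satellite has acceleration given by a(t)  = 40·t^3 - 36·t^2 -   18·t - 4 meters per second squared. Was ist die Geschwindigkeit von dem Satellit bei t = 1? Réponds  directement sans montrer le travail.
Bei t = 1, v = -13.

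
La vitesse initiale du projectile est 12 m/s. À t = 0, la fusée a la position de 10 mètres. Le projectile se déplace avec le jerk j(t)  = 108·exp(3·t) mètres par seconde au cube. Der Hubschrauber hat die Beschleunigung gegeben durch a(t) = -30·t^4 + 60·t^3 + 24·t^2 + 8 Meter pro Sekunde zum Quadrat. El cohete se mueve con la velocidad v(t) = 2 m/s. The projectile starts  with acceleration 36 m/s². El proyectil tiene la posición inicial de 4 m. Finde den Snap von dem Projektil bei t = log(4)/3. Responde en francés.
En partant du jerk j(t) = 108·exp(3·t), nous prenons 1 dérivée. En dérivant le jerk, nous obtenons le snap: s(t) = 324·exp(3·t). En utilisant s(t) = 324·exp(3·t) et en substituant t = log(4)/3, nous trouvons s = 1296.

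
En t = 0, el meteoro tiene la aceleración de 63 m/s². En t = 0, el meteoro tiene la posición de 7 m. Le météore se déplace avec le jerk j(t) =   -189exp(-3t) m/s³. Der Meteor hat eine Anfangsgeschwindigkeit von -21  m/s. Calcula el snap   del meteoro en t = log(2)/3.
Debemos derivar nuestra ecuación de la sacudida j(t) = -189·exp(-3·t) 1 vez. Tomando d/dt de j(t), encontramos s(t) = 567·exp(-3·t). Tenemos el snap s(t) = 567·exp(-3·t). Sustituyendo t = log(2)/3: s(log(2)/3) = 567/2.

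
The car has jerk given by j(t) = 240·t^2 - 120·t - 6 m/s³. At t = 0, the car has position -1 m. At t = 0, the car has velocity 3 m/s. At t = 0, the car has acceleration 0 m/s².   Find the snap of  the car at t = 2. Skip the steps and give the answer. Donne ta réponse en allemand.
s(2) = 840.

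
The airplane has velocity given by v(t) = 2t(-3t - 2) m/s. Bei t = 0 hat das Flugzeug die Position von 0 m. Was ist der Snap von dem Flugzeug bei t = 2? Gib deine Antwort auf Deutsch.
Um dies zu lösen, müssen wir 3 Ableitungen unserer Gleichung für die Geschwindigkeit v(t) = 2·t·(-3·t - 2) nehmen. Die Ableitung von der Geschwindigkeit ergibt die Beschleunigung: a(t) = -12·t - 4. Durch Ableiten von der Beschleunigung erhalten wir den Ruck: j(t) = -12. Die Ableitung von dem Ruck ergibt den Snap: s(t) = 0. Mit s(t) = 0 und Einsetzen von t = 2, finden wir s = 0.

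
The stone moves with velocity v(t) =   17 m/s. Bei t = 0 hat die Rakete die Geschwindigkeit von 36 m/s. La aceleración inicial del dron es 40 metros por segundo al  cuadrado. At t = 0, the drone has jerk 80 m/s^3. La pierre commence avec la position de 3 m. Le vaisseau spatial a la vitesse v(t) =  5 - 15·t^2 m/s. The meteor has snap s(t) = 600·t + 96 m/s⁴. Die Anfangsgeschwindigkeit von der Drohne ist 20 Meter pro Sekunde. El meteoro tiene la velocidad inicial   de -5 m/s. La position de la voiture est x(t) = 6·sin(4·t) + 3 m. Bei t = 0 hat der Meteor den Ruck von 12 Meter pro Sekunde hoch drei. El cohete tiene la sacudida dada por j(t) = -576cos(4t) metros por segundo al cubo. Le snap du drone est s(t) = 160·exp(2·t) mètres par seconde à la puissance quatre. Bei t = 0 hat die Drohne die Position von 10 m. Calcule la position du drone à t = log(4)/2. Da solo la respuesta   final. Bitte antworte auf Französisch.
À t = log(4)/2, x = 40.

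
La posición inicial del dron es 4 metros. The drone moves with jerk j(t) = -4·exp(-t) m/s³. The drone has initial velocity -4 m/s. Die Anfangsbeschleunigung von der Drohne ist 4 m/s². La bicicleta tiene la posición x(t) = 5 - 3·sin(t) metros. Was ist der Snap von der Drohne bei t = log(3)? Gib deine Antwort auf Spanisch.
Debemos derivar nuestra ecuación de la sacudida j(t) = -4·exp(-t) 1 vez. La derivada de la sacudida da el snap: s(t) = 4·exp(-t). Usando s(t) = 4·exp(-t) y sustituyendo t = log(3), encontramos s = 4/3.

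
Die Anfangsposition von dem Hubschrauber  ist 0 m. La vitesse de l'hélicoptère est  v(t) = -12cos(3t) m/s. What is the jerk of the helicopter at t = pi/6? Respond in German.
Ausgehend von der Geschwindigkeit v(t) = -12·cos(3·t), nehmen wir 2 Ableitungen. Durch Ableiten von der Geschwindigkeit erhalten wir die Beschleunigung: a(t) = 36·sin(3·t). Durch Ableiten von der Beschleunigung erhalten wir den Ruck: j(t) = 108·cos(3·t). Wir haben den Ruck j(t) = 108·cos(3·t). Durch Einsetzen von t = pi/6: j(pi/6) = 0.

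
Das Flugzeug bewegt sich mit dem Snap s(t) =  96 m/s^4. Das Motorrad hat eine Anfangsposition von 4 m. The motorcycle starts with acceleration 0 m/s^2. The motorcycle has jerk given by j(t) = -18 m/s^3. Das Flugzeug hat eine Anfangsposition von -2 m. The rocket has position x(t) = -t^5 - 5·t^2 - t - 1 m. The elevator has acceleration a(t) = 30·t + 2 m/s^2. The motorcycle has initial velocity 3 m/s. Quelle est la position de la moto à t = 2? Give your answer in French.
Nous devons intégrer notre équation du jerk j(t) = -18 3 fois. En intégrant le jerk et en utilisant la condition initiale a(0) = 0, nous obtenons a(t) = -18·t. L'intégrale de l'accélération est la vitesse. En utilisant v(0) = 3, nous obtenons v(t) = 3 - 9·t^2. En intégrant la vitesse et en utilisant la condition initiale x(0) = 4, nous obtenons x(t) = -3·t^3 + 3·t + 4. Nous avons la position x(t) = -3·t^3 + 3·t + 4. En substituant t = 2: x(2) = -14.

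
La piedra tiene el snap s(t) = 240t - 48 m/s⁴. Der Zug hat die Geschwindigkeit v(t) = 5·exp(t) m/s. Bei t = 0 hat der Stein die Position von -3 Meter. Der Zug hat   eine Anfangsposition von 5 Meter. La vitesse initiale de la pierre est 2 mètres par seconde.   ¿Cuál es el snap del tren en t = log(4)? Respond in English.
To solve this, we need to take 3 derivatives of our velocity equation v(t) = 5·exp(t). Differentiating velocity, we get acceleration: a(t) = 5·exp(t). The derivative of acceleration gives jerk: j(t) = 5·exp(t). The derivative of jerk gives snap: s(t) = 5·exp(t). Using s(t) = 5·exp(t) and substituting t = log(4), we find s = 20.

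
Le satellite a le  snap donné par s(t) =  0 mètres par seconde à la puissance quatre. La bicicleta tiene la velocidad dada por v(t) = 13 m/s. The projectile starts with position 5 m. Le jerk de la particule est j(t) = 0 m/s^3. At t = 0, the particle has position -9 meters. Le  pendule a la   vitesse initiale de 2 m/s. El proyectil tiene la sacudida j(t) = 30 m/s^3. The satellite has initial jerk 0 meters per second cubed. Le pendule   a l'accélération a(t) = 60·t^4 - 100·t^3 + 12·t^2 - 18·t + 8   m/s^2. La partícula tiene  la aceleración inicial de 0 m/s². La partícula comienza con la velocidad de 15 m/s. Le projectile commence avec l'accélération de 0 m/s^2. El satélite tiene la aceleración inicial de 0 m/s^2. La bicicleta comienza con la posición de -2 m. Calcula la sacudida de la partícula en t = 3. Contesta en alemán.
Wir haben den Ruck j(t) = 0. Durch Einsetzen von t = 3: j(3) = 0.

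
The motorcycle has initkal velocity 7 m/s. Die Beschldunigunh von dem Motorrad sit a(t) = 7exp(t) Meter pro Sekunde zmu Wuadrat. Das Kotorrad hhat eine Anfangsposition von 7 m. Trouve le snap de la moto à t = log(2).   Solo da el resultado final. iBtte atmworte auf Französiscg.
Le snap à t = log(2) est s = 14.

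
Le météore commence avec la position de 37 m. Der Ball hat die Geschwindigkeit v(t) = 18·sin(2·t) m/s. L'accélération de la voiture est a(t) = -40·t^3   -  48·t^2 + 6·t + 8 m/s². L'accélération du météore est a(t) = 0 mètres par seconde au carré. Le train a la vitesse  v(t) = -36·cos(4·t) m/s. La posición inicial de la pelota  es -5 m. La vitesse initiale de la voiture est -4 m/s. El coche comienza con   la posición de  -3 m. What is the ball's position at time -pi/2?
To solve this, we need to take 1 antiderivative of our velocity equation v(t) = 18·sin(2·t). Finding the integral of v(t) and using x(0) = -5: x(t) = 4 - 9·cos(2·t). We have position x(t) = 4 - 9·cos(2·t). Substituting t = -pi/2: x(-pi/2) = 13.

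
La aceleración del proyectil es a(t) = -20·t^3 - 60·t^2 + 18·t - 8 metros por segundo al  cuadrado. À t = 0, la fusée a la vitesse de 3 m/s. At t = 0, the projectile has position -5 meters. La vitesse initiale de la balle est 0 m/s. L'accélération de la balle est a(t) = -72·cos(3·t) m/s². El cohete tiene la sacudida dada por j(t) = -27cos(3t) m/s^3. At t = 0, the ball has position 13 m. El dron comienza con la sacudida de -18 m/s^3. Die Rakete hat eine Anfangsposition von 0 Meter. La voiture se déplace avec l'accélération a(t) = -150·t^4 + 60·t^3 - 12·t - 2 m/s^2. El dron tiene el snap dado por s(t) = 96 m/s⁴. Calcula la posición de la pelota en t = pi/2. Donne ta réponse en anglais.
Starting from acceleration a(t) = -72·cos(3·t), we take 2 integrals. Integrating acceleration and using the initial condition v(0) = 0, we get v(t) = -24·sin(3·t). Taking ∫v(t)dt and applying x(0) = 13, we find x(t) = 8·cos(3·t) + 5. We have position x(t) = 8·cos(3·t) + 5. Substituting t = pi/2: x(pi/2) = 5.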